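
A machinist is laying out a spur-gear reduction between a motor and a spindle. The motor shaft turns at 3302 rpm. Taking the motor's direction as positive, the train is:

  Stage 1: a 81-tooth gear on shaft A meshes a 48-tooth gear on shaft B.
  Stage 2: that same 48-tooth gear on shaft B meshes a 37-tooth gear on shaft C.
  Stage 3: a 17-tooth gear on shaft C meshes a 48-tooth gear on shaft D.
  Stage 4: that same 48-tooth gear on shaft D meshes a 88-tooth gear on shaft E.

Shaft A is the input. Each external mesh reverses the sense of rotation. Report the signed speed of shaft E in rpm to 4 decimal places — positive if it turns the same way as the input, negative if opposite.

Stage 1 [81T→48T]: ω = 3302.0000×81/48 = 5572.1250 rpm, dir flips to −; running = −5572.1250
Stage 2 [48T→37T]: ω = 5572.1250×48/37 = 7228.7027 rpm, dir flips to +; running = +7228.7027
Stage 3 [17T→48T]: ω = 7228.7027×17/48 = 2560.1655 rpm, dir flips to −; running = −2560.1655
Stage 4 [48T→88T]: ω = 2560.1655×48/88 = 1396.4539 rpm, dir flips to +; running = +1396.4539

+1396.4539 rpm (same as input, |ω| = 1396.4539 rpm)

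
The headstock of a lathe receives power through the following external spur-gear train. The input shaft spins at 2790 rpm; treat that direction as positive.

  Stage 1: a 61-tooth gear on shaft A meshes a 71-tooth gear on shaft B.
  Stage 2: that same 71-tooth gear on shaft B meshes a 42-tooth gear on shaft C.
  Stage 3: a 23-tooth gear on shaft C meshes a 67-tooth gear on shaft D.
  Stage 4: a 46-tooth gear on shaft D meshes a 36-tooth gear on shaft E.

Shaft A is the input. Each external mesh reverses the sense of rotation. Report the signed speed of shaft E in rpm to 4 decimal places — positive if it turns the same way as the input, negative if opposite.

+1777.4325 rpm (same as input, |ω| = 1777.4325 rpm)

Stage 1 [61T→71T]: ω = 2790.0000×61/71 = 2397.0423 rpm, dir flips to −; running = −2397.0423
Stage 2 [71T→42T]: ω = 2397.0423×71/42 = 4052.1429 rpm, dir flips to +; running = +4052.1429
Stage 3 [23T→67T]: ω = 4052.1429×23/67 = 1391.0341 rpm, dir flips to −; running = −1391.0341
Stage 4 [46T→36T]: ω = 1391.0341×46/36 = 1777.4325 rpm, dir flips to +; running = +1777.4325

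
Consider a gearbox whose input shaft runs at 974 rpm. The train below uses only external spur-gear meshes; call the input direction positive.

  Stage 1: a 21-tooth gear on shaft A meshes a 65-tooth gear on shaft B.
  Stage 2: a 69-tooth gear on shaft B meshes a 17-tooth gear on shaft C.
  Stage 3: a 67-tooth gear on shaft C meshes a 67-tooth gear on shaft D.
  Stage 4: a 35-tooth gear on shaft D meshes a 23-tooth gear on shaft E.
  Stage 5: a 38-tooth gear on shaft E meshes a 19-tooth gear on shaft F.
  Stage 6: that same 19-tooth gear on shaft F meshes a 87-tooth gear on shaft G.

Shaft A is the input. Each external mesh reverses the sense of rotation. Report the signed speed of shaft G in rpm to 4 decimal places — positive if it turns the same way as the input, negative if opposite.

+848.9256 rpm (same as input, |ω| = 848.9256 rpm)

Stage 1 [21T→65T]: ω = 974.0000×21/65 = 314.6769 rpm, dir flips to −; running = −314.6769
Stage 2 [69T→17T]: ω = 314.6769×69/17 = 1277.2181 rpm, dir flips to +; running = +1277.2181
Stage 3 [67T→67T]: ω = 1277.2181×67/67 = 1277.2181 rpm, dir flips to −; running = −1277.2181
Stage 4 [35T→23T]: ω = 1277.2181×35/23 = 1943.5928 rpm, dir flips to +; running = +1943.5928
Stage 5 [38T→19T]: ω = 1943.5928×38/19 = 3887.1855 rpm, dir flips to −; running = −3887.1855
Stage 6 [19T→87T]: ω = 3887.1855×19/87 = 848.9256 rpm, dir flips to +; running = +848.9256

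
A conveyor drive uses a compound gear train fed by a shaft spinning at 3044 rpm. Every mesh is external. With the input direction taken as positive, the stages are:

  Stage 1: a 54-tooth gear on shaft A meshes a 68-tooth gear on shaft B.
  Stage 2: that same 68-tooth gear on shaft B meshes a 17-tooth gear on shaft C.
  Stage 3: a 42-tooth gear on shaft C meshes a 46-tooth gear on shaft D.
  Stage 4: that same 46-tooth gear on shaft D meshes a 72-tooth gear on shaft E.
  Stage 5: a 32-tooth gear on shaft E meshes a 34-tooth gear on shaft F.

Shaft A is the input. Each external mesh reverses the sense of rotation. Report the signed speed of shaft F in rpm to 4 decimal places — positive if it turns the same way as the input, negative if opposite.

Stage 1 [54T→68T]: ω = 3044.0000×54/68 = 2417.2941 rpm, dir flips to −; running = −2417.2941
Stage 2 [68T→17T]: ω = 2417.2941×68/17 = 9669.1765 rpm, dir flips to +; running = +9669.1765
Stage 3 [42T→46T]: ω = 9669.1765×42/46 = 8828.3785 rpm, dir flips to −; running = −8828.3785
Stage 4 [46T→72T]: ω = 8828.3785×46/72 = 5640.3529 rpm, dir flips to +; running = +5640.3529
Stage 5 [32T→34T]: ω = 5640.3529×32/34 = 5308.5675 rpm, dir flips to −; running = −5308.5675

-5308.5675 rpm (opposite to input, |ω| = 5308.5675 rpm)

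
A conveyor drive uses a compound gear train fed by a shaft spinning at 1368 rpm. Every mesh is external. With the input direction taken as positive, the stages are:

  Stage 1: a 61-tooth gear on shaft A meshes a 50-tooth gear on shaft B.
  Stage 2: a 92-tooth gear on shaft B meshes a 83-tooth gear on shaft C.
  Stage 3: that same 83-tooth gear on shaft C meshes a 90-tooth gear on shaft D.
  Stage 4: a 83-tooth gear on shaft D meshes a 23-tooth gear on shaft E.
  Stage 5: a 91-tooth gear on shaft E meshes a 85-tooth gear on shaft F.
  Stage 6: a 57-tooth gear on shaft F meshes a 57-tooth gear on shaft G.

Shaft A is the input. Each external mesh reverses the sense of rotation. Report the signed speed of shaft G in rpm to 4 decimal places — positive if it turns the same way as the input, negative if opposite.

+6591.1921 rpm (same as input, |ω| = 6591.1921 rpm)

Stage 1 [61T→50T]: ω = 1368.0000×61/50 = 1668.9600 rpm, dir flips to −; running = −1668.9600
Stage 2 [92T→83T]: ω = 1668.9600×92/83 = 1849.9316 rpm, dir flips to +; running = +1849.9316
Stage 3 [83T→90T]: ω = 1849.9316×83/90 = 1706.0480 rpm, dir flips to −; running = −1706.0480
Stage 4 [83T→23T]: ω = 1706.0480×83/23 = 6156.6080 rpm, dir flips to +; running = +6156.6080
Stage 5 [91T→85T]: ω = 6156.6080×91/85 = 6591.1921 rpm, dir flips to −; running = −6591.1921
Stage 6 [57T→57T]: ω = 6591.1921×57/57 = 6591.1921 rpm, dir flips to +; running = +6591.1921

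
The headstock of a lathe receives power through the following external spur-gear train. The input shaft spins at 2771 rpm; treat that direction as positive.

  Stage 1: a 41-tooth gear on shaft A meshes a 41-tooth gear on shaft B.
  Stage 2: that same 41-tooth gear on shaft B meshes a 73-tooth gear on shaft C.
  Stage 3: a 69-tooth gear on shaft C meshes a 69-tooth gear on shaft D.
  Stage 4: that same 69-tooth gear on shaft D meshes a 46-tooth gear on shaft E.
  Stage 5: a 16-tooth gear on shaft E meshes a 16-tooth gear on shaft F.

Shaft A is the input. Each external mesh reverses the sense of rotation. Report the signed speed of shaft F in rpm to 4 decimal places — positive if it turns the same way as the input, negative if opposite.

Stage 1 [41T→41T]: ω = 2771.0000×41/41 = 2771.0000 rpm, dir flips to −; running = −2771.0000
Stage 2 [41T→73T]: ω = 2771.0000×41/73 = 1556.3151 rpm, dir flips to +; running = +1556.3151
Stage 3 [69T→69T]: ω = 1556.3151×69/69 = 1556.3151 rpm, dir flips to −; running = −1556.3151
Stage 4 [69T→46T]: ω = 1556.3151×69/46 = 2334.4726 rpm, dir flips to +; running = +2334.4726
Stage 5 [16T→16T]: ω = 2334.4726×16/16 = 2334.4726 rpm, dir flips to −; running = −2334.4726

-2334.4726 rpm (opposite to input, |ω| = 2334.4726 rpm)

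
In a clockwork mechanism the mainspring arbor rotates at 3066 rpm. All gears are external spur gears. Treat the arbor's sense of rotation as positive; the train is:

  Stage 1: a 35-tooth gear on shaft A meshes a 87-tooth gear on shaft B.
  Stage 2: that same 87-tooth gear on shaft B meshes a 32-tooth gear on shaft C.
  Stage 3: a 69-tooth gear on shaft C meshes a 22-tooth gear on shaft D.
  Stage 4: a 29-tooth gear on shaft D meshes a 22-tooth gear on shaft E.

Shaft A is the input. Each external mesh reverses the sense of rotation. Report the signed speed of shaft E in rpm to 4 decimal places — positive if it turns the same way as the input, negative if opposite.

Stage 1 [35T→87T]: ω = 3066.0000×35/87 = 1233.4483 rpm, dir flips to −; running = −1233.4483
Stage 2 [87T→32T]: ω = 1233.4483×87/32 = 3353.4375 rpm, dir flips to +; running = +3353.4375
Stage 3 [69T→22T]: ω = 3353.4375×69/22 = 10517.5994 rpm, dir flips to −; running = −10517.5994
Stage 4 [29T→22T]: ω = 10517.5994×29/22 = 13864.1083 rpm, dir flips to +; running = +13864.1083

+13864.1083 rpm (same as input, |ω| = 13864.1083 rpm)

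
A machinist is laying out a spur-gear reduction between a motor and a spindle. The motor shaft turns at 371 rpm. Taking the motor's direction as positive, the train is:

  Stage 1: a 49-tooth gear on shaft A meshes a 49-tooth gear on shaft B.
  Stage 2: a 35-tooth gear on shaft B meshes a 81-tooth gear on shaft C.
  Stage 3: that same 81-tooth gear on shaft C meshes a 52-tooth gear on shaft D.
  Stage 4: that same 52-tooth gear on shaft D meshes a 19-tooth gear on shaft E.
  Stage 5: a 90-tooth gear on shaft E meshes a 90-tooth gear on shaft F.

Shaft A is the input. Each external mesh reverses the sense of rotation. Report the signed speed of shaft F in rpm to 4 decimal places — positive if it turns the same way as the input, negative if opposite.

-683.4211 rpm (opposite to input, |ω| = 683.4211 rpm)

Stage 1 [49T→49T]: ω = 371.0000×49/49 = 371.0000 rpm, dir flips to −; running = −371.0000
Stage 2 [35T→81T]: ω = 371.0000×35/81 = 160.3086 rpm, dir flips to +; running = +160.3086
Stage 3 [81T→52T]: ω = 160.3086×81/52 = 249.7115 rpm, dir flips to −; running = −249.7115
Stage 4 [52T→19T]: ω = 249.7115×52/19 = 683.4211 rpm, dir flips to +; running = +683.4211
Stage 5 [90T→90T]: ω = 683.4211×90/90 = 683.4211 rpm, dir flips to −; running = −683.4211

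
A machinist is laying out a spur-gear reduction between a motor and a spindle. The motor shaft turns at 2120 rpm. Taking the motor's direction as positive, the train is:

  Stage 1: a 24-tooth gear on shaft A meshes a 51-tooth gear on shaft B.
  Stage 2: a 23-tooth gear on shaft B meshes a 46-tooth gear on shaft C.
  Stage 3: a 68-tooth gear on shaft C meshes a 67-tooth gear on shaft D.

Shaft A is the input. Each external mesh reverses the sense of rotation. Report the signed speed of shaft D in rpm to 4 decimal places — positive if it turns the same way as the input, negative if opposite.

-506.2687 rpm (opposite to input, |ω| = 506.2687 rpm)

Stage 1 [24T→51T]: ω = 2120.0000×24/51 = 997.6471 rpm, dir flips to −; running = −997.6471
Stage 2 [23T→46T]: ω = 997.6471×23/46 = 498.8235 rpm, dir flips to +; running = +498.8235
Stage 3 [68T→67T]: ω = 498.8235×68/67 = 506.2687 rpm, dir flips to −; running = −506.2687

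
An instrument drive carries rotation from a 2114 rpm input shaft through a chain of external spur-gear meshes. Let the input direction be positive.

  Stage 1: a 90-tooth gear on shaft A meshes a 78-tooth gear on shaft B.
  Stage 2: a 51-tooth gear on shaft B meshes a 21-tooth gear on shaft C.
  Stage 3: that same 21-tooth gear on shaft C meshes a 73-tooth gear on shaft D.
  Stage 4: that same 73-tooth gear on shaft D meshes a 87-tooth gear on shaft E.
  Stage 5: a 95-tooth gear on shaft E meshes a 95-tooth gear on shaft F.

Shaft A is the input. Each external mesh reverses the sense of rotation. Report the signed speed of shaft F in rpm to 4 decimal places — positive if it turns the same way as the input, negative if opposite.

-1429.8939 rpm (opposite to input, |ω| = 1429.8939 rpm)

Stage 1 [90T→78T]: ω = 2114.0000×90/78 = 2439.2308 rpm, dir flips to −; running = −2439.2308
Stage 2 [51T→21T]: ω = 2439.2308×51/21 = 5923.8462 rpm, dir flips to +; running = +5923.8462
Stage 3 [21T→73T]: ω = 5923.8462×21/73 = 1704.1201 rpm, dir flips to −; running = −1704.1201
Stage 4 [73T→87T]: ω = 1704.1201×73/87 = 1429.8939 rpm, dir flips to +; running = +1429.8939
Stage 5 [95T→95T]: ω = 1429.8939×95/95 = 1429.8939 rpm, dir flips to −; running = −1429.8939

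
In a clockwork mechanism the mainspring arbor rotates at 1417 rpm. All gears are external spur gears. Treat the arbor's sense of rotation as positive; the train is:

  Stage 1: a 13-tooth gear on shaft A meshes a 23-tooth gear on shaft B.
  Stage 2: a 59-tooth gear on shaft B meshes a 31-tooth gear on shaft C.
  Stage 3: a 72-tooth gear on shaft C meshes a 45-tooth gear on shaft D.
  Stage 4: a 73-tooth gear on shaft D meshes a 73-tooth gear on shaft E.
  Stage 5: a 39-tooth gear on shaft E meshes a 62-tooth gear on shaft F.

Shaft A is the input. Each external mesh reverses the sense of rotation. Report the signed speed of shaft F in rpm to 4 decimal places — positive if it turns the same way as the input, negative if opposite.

Stage 1 [13T→23T]: ω = 1417.0000×13/23 = 800.9130 rpm, dir flips to −; running = −800.9130
Stage 2 [59T→31T]: ω = 800.9130×59/31 = 1524.3184 rpm, dir flips to +; running = +1524.3184
Stage 3 [72T→45T]: ω = 1524.3184×72/45 = 2438.9094 rpm, dir flips to −; running = −2438.9094
Stage 4 [73T→73T]: ω = 2438.9094×73/73 = 2438.9094 rpm, dir flips to +; running = +2438.9094
Stage 5 [39T→62T]: ω = 2438.9094×39/62 = 1534.1527 rpm, dir flips to −; running = −1534.1527

-1534.1527 rpm (opposite to input, |ω| = 1534.1527 rpm)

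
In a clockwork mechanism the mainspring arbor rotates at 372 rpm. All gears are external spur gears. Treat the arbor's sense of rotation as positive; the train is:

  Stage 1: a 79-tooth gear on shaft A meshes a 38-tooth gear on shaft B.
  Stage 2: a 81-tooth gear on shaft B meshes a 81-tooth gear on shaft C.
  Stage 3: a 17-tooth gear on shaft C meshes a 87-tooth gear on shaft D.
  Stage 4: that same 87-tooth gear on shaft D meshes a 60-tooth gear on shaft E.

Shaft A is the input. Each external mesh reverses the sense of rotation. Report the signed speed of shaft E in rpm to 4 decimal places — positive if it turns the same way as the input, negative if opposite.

+219.1211 rpm (same as input, |ω| = 219.1211 rpm)

Stage 1 [79T→38T]: ω = 372.0000×79/38 = 773.3684 rpm, dir flips to −; running = −773.3684
Stage 2 [81T→81T]: ω = 773.3684×81/81 = 773.3684 rpm, dir flips to +; running = +773.3684
Stage 3 [17T→87T]: ω = 773.3684×17/87 = 151.1180 rpm, dir flips to −; running = −151.1180
Stage 4 [87T→60T]: ω = 151.1180×87/60 = 219.1211 rpm, dir flips to +; running = +219.1211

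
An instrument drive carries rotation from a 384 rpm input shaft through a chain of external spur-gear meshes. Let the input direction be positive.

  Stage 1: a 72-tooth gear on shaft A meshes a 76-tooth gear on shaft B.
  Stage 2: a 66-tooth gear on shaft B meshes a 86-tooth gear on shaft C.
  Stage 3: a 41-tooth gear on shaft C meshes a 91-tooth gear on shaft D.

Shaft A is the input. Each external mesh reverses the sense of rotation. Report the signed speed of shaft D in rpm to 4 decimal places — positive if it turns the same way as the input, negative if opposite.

Stage 1 [72T→76T]: ω = 384.0000×72/76 = 363.7895 rpm, dir flips to −; running = −363.7895
Stage 2 [66T→86T]: ω = 363.7895×66/86 = 279.1873 rpm, dir flips to +; running = +279.1873
Stage 3 [41T→91T]: ω = 279.1873×41/91 = 125.7877 rpm, dir flips to −; running = −125.7877

-125.7877 rpm (opposite to input, |ω| = 125.7877 rpm)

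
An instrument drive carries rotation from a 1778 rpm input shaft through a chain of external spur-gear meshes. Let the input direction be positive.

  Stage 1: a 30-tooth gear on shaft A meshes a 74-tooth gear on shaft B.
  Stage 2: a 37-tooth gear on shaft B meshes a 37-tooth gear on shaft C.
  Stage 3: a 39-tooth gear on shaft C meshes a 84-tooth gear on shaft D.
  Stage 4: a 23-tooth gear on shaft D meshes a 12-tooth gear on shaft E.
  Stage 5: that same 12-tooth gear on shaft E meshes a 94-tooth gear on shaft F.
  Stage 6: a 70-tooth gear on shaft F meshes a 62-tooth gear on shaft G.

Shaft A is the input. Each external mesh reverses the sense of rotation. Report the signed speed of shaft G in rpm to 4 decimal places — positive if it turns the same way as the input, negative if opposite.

Stage 1 [30T→74T]: ω = 1778.0000×30/74 = 720.8108 rpm, dir flips to −; running = −720.8108
Stage 2 [37T→37T]: ω = 720.8108×37/37 = 720.8108 rpm, dir flips to +; running = +720.8108
Stage 3 [39T→84T]: ω = 720.8108×39/84 = 334.6622 rpm, dir flips to −; running = −334.6622
Stage 4 [23T→12T]: ω = 334.6622×23/12 = 641.4358 rpm, dir flips to +; running = +641.4358
Stage 5 [12T→94T]: ω = 641.4358×12/94 = 81.8854 rpm, dir flips to −; running = −81.8854
Stage 6 [70T→62T]: ω = 81.8854×70/62 = 92.4513 rpm, dir flips to +; running = +92.4513

+92.4513 rpm (same as input, |ω| = 92.4513 rpm)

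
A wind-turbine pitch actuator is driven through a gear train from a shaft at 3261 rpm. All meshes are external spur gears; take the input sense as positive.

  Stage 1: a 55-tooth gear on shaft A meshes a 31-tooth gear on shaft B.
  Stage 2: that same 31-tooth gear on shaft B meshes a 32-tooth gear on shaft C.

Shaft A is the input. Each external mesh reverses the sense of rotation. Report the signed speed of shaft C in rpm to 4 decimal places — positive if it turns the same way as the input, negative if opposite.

Stage 1 [55T→31T]: ω = 3261.0000×55/31 = 5785.6452 rpm, dir flips to −; running = −5785.6452
Stage 2 [31T→32T]: ω = 5785.6452×31/32 = 5604.8438 rpm, dir flips to +; running = +5604.8438

+5604.8438 rpm (same as input, |ω| = 5604.8438 rpm)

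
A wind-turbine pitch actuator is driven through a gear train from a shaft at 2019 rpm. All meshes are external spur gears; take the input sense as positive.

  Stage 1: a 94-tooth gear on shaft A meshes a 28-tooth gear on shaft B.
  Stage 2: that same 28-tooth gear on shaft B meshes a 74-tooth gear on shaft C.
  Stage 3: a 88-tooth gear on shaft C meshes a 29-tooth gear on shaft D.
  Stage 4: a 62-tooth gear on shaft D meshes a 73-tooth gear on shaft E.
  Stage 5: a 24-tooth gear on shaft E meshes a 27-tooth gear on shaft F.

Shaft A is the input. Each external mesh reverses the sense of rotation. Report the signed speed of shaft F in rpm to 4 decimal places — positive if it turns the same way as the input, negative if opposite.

-5875.3458 rpm (opposite to input, |ω| = 5875.3458 rpm)

Stage 1 [94T→28T]: ω = 2019.0000×94/28 = 6778.0714 rpm, dir flips to −; running = −6778.0714
Stage 2 [28T→74T]: ω = 6778.0714×28/74 = 2564.6757 rpm, dir flips to +; running = +2564.6757
Stage 3 [88T→29T]: ω = 2564.6757×88/29 = 7782.4641 rpm, dir flips to −; running = −7782.4641
Stage 4 [62T→73T]: ω = 7782.4641×62/73 = 6609.7640 rpm, dir flips to +; running = +6609.7640
Stage 5 [24T→27T]: ω = 6609.7640×24/27 = 5875.3458 rpm, dir flips to −; running = −5875.3458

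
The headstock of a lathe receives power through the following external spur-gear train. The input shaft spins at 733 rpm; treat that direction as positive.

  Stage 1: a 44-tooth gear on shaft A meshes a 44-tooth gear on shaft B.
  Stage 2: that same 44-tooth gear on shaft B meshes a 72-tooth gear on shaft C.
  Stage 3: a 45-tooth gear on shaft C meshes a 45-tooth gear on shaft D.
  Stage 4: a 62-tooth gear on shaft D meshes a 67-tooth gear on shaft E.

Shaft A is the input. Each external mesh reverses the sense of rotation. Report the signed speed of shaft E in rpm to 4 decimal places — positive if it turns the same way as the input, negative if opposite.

+414.5158 rpm (same as input, |ω| = 414.5158 rpm)

Stage 1 [44T→44T]: ω = 733.0000×44/44 = 733.0000 rpm, dir flips to −; running = −733.0000
Stage 2 [44T→72T]: ω = 733.0000×44/72 = 447.9444 rpm, dir flips to +; running = +447.9444
Stage 3 [45T→45T]: ω = 447.9444×45/45 = 447.9444 rpm, dir flips to −; running = −447.9444
Stage 4 [62T→67T]: ω = 447.9444×62/67 = 414.5158 rpm, dir flips to +; running = +414.5158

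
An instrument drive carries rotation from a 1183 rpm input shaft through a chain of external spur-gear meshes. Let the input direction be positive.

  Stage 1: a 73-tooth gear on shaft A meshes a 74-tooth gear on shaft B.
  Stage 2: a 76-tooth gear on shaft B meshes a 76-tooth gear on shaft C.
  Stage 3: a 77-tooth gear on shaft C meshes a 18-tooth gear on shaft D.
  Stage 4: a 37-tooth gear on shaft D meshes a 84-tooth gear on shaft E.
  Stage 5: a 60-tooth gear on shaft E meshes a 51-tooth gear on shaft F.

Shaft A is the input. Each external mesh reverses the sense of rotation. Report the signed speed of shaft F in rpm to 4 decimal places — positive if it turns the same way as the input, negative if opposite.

-2587.0071 rpm (opposite to input, |ω| = 2587.0071 rpm)

Stage 1 [73T→74T]: ω = 1183.0000×73/74 = 1167.0135 rpm, dir flips to −; running = −1167.0135
Stage 2 [76T→76T]: ω = 1167.0135×76/76 = 1167.0135 rpm, dir flips to +; running = +1167.0135
Stage 3 [77T→18T]: ω = 1167.0135×77/18 = 4992.2245 rpm, dir flips to −; running = −4992.2245
Stage 4 [37T→84T]: ω = 4992.2245×37/84 = 2198.9560 rpm, dir flips to +; running = +2198.9560
Stage 5 [60T→51T]: ω = 2198.9560×60/51 = 2587.0071 rpm, dir flips to −; running = −2587.0071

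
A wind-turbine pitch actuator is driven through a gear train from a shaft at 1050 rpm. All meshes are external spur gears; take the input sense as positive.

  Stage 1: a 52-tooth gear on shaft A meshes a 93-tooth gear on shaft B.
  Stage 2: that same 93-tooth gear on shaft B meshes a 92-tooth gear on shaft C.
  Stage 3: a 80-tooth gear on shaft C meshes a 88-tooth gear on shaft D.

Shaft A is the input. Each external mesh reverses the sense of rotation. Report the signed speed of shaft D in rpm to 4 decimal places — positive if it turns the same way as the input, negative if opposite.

Stage 1 [52T→93T]: ω = 1050.0000×52/93 = 587.0968 rpm, dir flips to −; running = −587.0968
Stage 2 [93T→92T]: ω = 587.0968×93/92 = 593.4783 rpm, dir flips to +; running = +593.4783
Stage 3 [80T→88T]: ω = 593.4783×80/88 = 539.5257 rpm, dir flips to −; running = −539.5257

-539.5257 rpm (opposite to input, |ω| = 539.5257 rpm)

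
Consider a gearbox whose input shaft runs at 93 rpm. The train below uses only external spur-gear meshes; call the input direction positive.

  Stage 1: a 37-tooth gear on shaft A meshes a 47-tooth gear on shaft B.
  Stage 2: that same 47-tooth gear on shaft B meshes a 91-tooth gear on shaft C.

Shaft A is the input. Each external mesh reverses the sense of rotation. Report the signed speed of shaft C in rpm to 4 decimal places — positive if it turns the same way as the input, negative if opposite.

Stage 1 [37T→47T]: ω = 93.0000×37/47 = 73.2128 rpm, dir flips to −; running = −73.2128
Stage 2 [47T→91T]: ω = 73.2128×47/91 = 37.8132 rpm, dir flips to +; running = +37.8132

+37.8132 rpm (same as input, |ω| = 37.8132 rpm)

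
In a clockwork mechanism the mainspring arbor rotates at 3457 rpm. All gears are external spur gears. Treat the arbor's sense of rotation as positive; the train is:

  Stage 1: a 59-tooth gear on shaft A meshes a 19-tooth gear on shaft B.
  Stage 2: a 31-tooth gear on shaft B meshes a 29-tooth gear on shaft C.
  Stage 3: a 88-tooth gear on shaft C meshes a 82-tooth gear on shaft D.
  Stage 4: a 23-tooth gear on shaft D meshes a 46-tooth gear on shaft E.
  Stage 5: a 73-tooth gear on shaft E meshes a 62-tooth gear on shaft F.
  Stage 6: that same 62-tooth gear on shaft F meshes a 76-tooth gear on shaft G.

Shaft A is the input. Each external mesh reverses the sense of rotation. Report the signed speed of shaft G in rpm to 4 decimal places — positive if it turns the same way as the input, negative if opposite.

+5914.3848 rpm (same as input, |ω| = 5914.3848 rpm)

Stage 1 [59T→19T]: ω = 3457.0000×59/19 = 10734.8947 rpm, dir flips to −; running = −10734.8947
Stage 2 [31T→29T]: ω = 10734.8947×31/29 = 11475.2323 rpm, dir flips to +; running = +11475.2323
Stage 3 [88T→82T]: ω = 11475.2323×88/82 = 12314.8834 rpm, dir flips to −; running = −12314.8834
Stage 4 [23T→46T]: ω = 12314.8834×23/46 = 6157.4417 rpm, dir flips to +; running = +6157.4417
Stage 5 [73T→62T]: ω = 6157.4417×73/62 = 7249.8911 rpm, dir flips to −; running = −7249.8911
Stage 6 [62T→76T]: ω = 7249.8911×62/76 = 5914.3848 rpm, dir flips to +; running = +5914.3848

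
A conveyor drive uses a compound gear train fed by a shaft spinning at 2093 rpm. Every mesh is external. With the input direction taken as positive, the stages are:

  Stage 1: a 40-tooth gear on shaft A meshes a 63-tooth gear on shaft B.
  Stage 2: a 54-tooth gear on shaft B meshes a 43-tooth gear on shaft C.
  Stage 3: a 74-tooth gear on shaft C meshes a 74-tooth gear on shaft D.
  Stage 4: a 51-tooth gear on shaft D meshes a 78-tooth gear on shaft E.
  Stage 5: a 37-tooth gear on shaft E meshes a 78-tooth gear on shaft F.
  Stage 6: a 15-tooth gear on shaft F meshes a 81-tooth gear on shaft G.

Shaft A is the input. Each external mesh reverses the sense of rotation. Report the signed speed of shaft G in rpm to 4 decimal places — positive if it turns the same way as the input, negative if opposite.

+95.8524 rpm (same as input, |ω| = 95.8524 rpm)

Stage 1 [40T→63T]: ω = 2093.0000×40/63 = 1328.8889 rpm, dir flips to −; running = −1328.8889
Stage 2 [54T→43T]: ω = 1328.8889×54/43 = 1668.8372 rpm, dir flips to +; running = +1668.8372
Stage 3 [74T→74T]: ω = 1668.8372×74/74 = 1668.8372 rpm, dir flips to −; running = −1668.8372
Stage 4 [51T→78T]: ω = 1668.8372×51/78 = 1091.1628 rpm, dir flips to +; running = +1091.1628
Stage 5 [37T→78T]: ω = 1091.1628×37/78 = 517.6029 rpm, dir flips to −; running = −517.6029
Stage 6 [15T→81T]: ω = 517.6029×15/81 = 95.8524 rpm, dir flips to +; running = +95.8524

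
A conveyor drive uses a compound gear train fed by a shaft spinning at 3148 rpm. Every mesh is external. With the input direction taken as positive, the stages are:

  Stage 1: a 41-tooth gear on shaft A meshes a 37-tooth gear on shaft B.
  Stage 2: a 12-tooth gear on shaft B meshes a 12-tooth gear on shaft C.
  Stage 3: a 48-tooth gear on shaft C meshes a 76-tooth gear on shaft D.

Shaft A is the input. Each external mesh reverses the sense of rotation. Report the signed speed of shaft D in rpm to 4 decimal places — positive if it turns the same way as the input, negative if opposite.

-2203.1522 rpm (opposite to input, |ω| = 2203.1522 rpm)

Stage 1 [41T→37T]: ω = 3148.0000×41/37 = 3488.3243 rpm, dir flips to −; running = −3488.3243
Stage 2 [12T→12T]: ω = 3488.3243×12/12 = 3488.3243 rpm, dir flips to +; running = +3488.3243
Stage 3 [48T→76T]: ω = 3488.3243×48/76 = 2203.1522 rpm, dir flips to −; running = −2203.1522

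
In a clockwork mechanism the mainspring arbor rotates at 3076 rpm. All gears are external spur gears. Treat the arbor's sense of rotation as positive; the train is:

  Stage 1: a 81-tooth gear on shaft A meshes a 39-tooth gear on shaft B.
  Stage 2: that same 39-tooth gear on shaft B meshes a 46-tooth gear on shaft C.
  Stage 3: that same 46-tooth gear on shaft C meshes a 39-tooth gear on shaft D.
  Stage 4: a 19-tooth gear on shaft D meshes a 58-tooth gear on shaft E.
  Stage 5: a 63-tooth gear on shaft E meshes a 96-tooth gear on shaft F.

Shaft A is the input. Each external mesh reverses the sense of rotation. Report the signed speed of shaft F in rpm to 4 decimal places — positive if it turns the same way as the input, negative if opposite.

-1373.4146 rpm (opposite to input, |ω| = 1373.4146 rpm)

Stage 1 [81T→39T]: ω = 3076.0000×81/39 = 6388.6154 rpm, dir flips to −; running = −6388.6154
Stage 2 [39T→46T]: ω = 6388.6154×39/46 = 5416.4348 rpm, dir flips to +; running = +5416.4348
Stage 3 [46T→39T]: ω = 5416.4348×46/39 = 6388.6154 rpm, dir flips to −; running = −6388.6154
Stage 4 [19T→58T]: ω = 6388.6154×19/58 = 2092.8223 rpm, dir flips to +; running = +2092.8223
Stage 5 [63T→96T]: ω = 2092.8223×63/96 = 1373.4146 rpm, dir flips to −; running = −1373.4146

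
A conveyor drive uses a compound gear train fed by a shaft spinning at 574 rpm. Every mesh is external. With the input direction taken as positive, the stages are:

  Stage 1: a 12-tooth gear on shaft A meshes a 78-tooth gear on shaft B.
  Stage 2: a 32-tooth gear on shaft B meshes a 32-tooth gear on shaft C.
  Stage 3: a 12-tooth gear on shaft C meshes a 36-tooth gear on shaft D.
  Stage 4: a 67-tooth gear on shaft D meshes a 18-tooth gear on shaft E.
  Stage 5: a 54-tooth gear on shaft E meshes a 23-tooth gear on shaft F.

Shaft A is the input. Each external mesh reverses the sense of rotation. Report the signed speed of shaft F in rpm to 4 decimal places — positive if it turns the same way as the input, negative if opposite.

Stage 1 [12T→78T]: ω = 574.0000×12/78 = 88.3077 rpm, dir flips to −; running = −88.3077
Stage 2 [32T→32T]: ω = 88.3077×32/32 = 88.3077 rpm, dir flips to +; running = +88.3077
Stage 3 [12T→36T]: ω = 88.3077×12/36 = 29.4359 rpm, dir flips to −; running = −29.4359
Stage 4 [67T→18T]: ω = 29.4359×67/18 = 109.5670 rpm, dir flips to +; running = +109.5670
Stage 5 [54T→23T]: ω = 109.5670×54/23 = 257.2441 rpm, dir flips to −; running = −257.2441

-257.2441 rpm (opposite to input, |ω| = 257.2441 rpm)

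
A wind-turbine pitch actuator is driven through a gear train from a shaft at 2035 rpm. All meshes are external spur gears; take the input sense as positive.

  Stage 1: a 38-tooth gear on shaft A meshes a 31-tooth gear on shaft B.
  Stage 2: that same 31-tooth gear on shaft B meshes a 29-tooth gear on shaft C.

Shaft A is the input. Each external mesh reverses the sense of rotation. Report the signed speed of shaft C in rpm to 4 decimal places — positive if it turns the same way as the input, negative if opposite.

Stage 1 [38T→31T]: ω = 2035.0000×38/31 = 2494.5161 rpm, dir flips to −; running = −2494.5161
Stage 2 [31T→29T]: ω = 2494.5161×31/29 = 2666.5517 rpm, dir flips to +; running = +2666.5517

+2666.5517 rpm (same as input, |ω| = 2666.5517 rpm)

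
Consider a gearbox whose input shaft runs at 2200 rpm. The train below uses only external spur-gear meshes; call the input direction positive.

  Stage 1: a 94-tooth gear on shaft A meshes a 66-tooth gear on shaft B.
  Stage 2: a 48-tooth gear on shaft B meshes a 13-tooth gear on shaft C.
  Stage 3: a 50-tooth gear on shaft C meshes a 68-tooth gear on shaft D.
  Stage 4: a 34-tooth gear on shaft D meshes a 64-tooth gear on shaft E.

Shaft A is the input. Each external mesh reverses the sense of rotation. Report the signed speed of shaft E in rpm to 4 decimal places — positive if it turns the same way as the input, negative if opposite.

Stage 1 [94T→66T]: ω = 2200.0000×94/66 = 3133.3333 rpm, dir flips to −; running = −3133.3333
Stage 2 [48T→13T]: ω = 3133.3333×48/13 = 11569.2308 rpm, dir flips to +; running = +11569.2308
Stage 3 [50T→68T]: ω = 11569.2308×50/68 = 8506.7873 rpm, dir flips to −; running = −8506.7873
Stage 4 [34T→64T]: ω = 8506.7873×34/64 = 4519.2308 rpm, dir flips to +; running = +4519.2308

+4519.2308 rpm (same as input, |ω| = 4519.2308 rpm)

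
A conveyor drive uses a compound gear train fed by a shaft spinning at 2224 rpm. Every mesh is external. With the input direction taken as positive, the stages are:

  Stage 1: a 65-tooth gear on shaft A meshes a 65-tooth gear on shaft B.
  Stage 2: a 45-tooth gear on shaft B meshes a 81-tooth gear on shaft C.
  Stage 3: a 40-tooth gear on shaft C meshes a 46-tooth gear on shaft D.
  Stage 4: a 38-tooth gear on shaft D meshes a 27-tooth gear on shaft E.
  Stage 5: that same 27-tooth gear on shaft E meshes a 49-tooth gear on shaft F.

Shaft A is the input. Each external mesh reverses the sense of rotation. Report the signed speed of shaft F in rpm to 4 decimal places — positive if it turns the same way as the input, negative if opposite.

-833.2052 rpm (opposite to input, |ω| = 833.2052 rpm)

Stage 1 [65T→65T]: ω = 2224.0000×65/65 = 2224.0000 rpm, dir flips to −; running = −2224.0000
Stage 2 [45T→81T]: ω = 2224.0000×45/81 = 1235.5556 rpm, dir flips to +; running = +1235.5556
Stage 3 [40T→46T]: ω = 1235.5556×40/46 = 1074.3961 rpm, dir flips to −; running = −1074.3961
Stage 4 [38T→27T]: ω = 1074.3961×38/27 = 1512.1131 rpm, dir flips to +; running = +1512.1131
Stage 5 [27T→49T]: ω = 1512.1131×27/49 = 833.2052 rpm, dir flips to −; running = −833.2052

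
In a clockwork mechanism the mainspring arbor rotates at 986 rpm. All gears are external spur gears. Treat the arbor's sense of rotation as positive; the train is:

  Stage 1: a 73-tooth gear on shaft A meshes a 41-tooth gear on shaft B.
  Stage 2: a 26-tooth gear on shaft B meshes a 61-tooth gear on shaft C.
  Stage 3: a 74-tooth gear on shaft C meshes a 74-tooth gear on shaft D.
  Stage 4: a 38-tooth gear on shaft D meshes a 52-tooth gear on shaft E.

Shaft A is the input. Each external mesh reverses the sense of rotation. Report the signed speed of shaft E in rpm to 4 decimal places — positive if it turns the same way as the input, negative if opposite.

Stage 1 [73T→41T]: ω = 986.0000×73/41 = 1755.5610 rpm, dir flips to −; running = −1755.5610
Stage 2 [26T→61T]: ω = 1755.5610×26/61 = 748.2719 rpm, dir flips to +; running = +748.2719
Stage 3 [74T→74T]: ω = 748.2719×74/74 = 748.2719 rpm, dir flips to −; running = −748.2719
Stage 4 [38T→52T]: ω = 748.2719×38/52 = 546.8141 rpm, dir flips to +; running = +546.8141

+546.8141 rpm (same as input, |ω| = 546.8141 rpm)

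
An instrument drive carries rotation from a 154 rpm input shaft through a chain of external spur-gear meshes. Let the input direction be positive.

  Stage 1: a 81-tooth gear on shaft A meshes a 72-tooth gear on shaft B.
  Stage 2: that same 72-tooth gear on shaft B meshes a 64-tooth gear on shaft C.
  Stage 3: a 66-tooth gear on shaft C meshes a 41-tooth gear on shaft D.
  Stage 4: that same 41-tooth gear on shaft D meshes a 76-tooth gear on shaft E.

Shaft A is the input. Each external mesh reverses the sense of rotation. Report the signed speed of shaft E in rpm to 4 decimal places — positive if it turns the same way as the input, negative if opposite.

Stage 1 [81T→72T]: ω = 154.0000×81/72 = 173.2500 rpm, dir flips to −; running = −173.2500
Stage 2 [72T→64T]: ω = 173.2500×72/64 = 194.9062 rpm, dir flips to +; running = +194.9062
Stage 3 [66T→41T]: ω = 194.9062×66/41 = 313.7515 rpm, dir flips to −; running = −313.7515
Stage 4 [41T→76T]: ω = 313.7515×41/76 = 169.2607 rpm, dir flips to +; running = +169.2607

+169.2607 rpm (same as input, |ω| = 169.2607 rpm)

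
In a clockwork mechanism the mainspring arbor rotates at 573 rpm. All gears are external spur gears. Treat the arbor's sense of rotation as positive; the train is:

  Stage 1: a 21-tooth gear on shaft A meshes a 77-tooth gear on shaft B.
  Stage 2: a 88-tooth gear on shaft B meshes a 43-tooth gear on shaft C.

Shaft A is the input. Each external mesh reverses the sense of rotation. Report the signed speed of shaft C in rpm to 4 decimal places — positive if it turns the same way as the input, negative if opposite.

+319.8140 rpm (same as input, |ω| = 319.8140 rpm)

Stage 1 [21T→77T]: ω = 573.0000×21/77 = 156.2727 rpm, dir flips to −; running = −156.2727
Stage 2 [88T→43T]: ω = 156.2727×88/43 = 319.8140 rpm, dir flips to +; running = +319.8140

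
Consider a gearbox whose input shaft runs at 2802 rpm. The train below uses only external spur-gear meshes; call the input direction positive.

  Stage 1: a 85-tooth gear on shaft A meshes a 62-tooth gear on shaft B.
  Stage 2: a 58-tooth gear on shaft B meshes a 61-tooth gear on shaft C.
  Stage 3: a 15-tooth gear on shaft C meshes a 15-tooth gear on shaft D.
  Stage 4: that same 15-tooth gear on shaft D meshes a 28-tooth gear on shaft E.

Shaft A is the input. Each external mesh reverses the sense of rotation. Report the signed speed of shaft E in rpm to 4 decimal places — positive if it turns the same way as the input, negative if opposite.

+1956.7113 rpm (same as input, |ω| = 1956.7113 rpm)

Stage 1 [85T→62T]: ω = 2802.0000×85/62 = 3841.4516 rpm, dir flips to −; running = −3841.4516
Stage 2 [58T→61T]: ω = 3841.4516×58/61 = 3652.5278 rpm, dir flips to +; running = +3652.5278
Stage 3 [15T→15T]: ω = 3652.5278×15/15 = 3652.5278 rpm, dir flips to −; running = −3652.5278
Stage 4 [15T→28T]: ω = 3652.5278×15/28 = 1956.7113 rpm, dir flips to +; running = +1956.7113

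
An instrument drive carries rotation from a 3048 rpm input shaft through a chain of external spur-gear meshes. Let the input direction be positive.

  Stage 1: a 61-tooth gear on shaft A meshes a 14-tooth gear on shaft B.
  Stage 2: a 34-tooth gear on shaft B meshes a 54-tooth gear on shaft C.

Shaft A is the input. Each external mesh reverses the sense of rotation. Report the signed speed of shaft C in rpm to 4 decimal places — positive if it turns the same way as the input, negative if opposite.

+8361.8413 rpm (same as input, |ω| = 8361.8413 rpm)

Stage 1 [61T→14T]: ω = 3048.0000×61/14 = 13280.5714 rpm, dir flips to −; running = −13280.5714
Stage 2 [34T→54T]: ω = 13280.5714×34/54 = 8361.8413 rpm, dir flips to +; running = +8361.8413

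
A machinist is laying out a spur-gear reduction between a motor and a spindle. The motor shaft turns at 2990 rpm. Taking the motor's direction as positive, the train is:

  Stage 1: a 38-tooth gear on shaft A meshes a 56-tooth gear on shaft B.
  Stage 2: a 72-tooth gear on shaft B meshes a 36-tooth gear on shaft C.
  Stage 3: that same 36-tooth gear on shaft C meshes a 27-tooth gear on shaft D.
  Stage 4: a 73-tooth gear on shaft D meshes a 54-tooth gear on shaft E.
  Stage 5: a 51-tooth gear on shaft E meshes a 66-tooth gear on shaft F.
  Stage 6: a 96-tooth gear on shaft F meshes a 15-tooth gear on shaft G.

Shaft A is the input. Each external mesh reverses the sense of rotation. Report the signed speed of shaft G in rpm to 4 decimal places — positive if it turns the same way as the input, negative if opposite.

+36171.8570 rpm (same as input, |ω| = 36171.8570 rpm)

Stage 1 [38T→56T]: ω = 2990.0000×38/56 = 2028.9286 rpm, dir flips to −; running = −2028.9286
Stage 2 [72T→36T]: ω = 2028.9286×72/36 = 4057.8571 rpm, dir flips to +; running = +4057.8571
Stage 3 [36T→27T]: ω = 4057.8571×36/27 = 5410.4762 rpm, dir flips to −; running = −5410.4762
Stage 4 [73T→54T]: ω = 5410.4762×73/54 = 7314.1623 rpm, dir flips to +; running = +7314.1623
Stage 5 [51T→66T]: ω = 7314.1623×51/66 = 5651.8527 rpm, dir flips to −; running = −5651.8527
Stage 6 [96T→15T]: ω = 5651.8527×96/15 = 36171.8570 rpm, dir flips to +; running = +36171.8570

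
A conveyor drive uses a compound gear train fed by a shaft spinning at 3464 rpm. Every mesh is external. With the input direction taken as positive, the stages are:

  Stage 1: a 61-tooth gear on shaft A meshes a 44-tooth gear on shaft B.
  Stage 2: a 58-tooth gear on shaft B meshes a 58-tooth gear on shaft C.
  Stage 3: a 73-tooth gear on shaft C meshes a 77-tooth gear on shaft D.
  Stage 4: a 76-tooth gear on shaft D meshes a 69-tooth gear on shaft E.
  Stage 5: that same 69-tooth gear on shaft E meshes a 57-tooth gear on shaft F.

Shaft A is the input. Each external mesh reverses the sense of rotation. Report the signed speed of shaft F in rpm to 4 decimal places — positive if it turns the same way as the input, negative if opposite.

Stage 1 [61T→44T]: ω = 3464.0000×61/44 = 4802.3636 rpm, dir flips to −; running = −4802.3636
Stage 2 [58T→58T]: ω = 4802.3636×58/58 = 4802.3636 rpm, dir flips to +; running = +4802.3636
Stage 3 [73T→77T]: ω = 4802.3636×73/77 = 4552.8902 rpm, dir flips to −; running = −4552.8902
Stage 4 [76T→69T]: ω = 4552.8902×76/69 = 5014.7776 rpm, dir flips to +; running = +5014.7776
Stage 5 [69T→57T]: ω = 5014.7776×69/57 = 6070.5203 rpm, dir flips to −; running = −6070.5203

-6070.5203 rpm (opposite to input, |ω| = 6070.5203 rpm)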